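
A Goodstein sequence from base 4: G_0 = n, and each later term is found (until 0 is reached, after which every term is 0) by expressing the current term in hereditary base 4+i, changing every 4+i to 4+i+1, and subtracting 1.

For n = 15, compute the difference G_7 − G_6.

base 4: 15 = 3·4 + 3; at 5: 3·5 + 3 = 18; next = 17
base 5: 17 = 3·5 + 2; at 6: 3·6 + 2 = 20; next = 19
base 6: 19 = 3·6 + 1; at 7: 3·7 + 1 = 22; next = 21
base 7: 21 = 3·7; at 8: 3·8 = 24; next = 23
base 8: 23 = 2·8 + 7; at 9: 2·9 + 7 = 25; next = 24
base 9: 24 = 2·9 + 6; at 10: 2·10 + 6 = 26; next = 25
base 10: 25 = 2·10 + 5; at 11: 2·11 + 5 = 27; next = 26

1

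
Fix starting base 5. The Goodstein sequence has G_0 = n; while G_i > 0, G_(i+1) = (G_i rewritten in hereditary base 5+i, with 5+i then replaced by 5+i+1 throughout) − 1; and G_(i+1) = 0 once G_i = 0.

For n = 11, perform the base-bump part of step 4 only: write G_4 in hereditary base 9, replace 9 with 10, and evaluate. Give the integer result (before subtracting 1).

G_0=11  [base 5] 2·5 + 1  →[5↦6]→  2·6 + 1 = 13  −1 ⇒ G_1=12
G_1=12  [base 6] 2·6  →[6↦7]→  2·7 = 14  −1 ⇒ G_2=13
G_2=13  [base 7] 7 + 6  →[7↦8]→  8 + 6 = 14  −1 ⇒ G_3=13
G_3=13  [base 8] 8 + 5  →[8↦9]→  9 + 5 = 14  −1 ⇒ G_4=13
G_4=13  [base 9] 9 + 4  →[9↦10]→  10 + 4 = 14  −1 ⇒ G_5=13

14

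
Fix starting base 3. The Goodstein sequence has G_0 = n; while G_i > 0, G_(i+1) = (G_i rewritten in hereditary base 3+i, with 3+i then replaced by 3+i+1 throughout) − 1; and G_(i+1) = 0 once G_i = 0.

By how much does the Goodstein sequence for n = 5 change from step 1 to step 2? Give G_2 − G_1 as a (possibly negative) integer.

0

[0] 5 ≡ 3 + 2 (base 3). Lift 4: 6. −1: 5.
[1] 5 ≡ 4 + 1 (base 4). Lift 5: 6. −1: 5.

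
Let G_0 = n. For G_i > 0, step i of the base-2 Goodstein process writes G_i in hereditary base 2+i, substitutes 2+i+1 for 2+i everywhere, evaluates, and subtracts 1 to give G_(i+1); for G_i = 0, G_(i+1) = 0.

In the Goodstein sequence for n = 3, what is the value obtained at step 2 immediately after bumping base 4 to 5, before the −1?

i=0: 3 = 2 + 1 (b=2); 2→3: 3 + 1 = 4; 4−1 = 3
i=1: 3 = 3 (b=3); 3→4: 4 = 4; 4−1 = 3
i=2: 3 = 3 (b=4); 4→5: 3 = 3; 3−1 = 2

3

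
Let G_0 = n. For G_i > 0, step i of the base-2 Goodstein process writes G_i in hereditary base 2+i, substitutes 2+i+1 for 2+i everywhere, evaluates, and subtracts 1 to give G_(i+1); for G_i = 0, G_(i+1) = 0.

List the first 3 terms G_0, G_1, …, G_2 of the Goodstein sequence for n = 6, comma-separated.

6, 29, 257

[0] 6 ≡ 2^2 + 2 (base 2). Lift 3: 30. −1: 29.
[1] 29 ≡ 3^3 + 2 (base 3). Lift 4: 258. −1: 257.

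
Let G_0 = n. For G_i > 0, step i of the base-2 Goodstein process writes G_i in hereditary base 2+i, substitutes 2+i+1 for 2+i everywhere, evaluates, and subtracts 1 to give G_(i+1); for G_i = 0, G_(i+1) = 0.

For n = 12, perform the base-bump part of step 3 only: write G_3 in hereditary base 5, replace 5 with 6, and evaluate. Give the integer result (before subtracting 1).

G_0 = 12. HB_2(12) = 2^(2 + 1) + 2^2. Bump = 108. G_1 = 107.
G_1 = 107. HB_3(107) = 3^(3 + 1) + 2·3^2 + 2·3 + 2. Bump = 1066. G_2 = 1065.
G_2 = 1065. HB_4(1065) = 4^(4 + 1) + 2·4^2 + 2·4 + 1. Bump = 15686. G_3 = 15685.
G_3 = 15685. HB_5(15685) = 5^(5 + 1) + 2·5^2 + 2·5. Bump = 280020. G_4 = 280019.

280020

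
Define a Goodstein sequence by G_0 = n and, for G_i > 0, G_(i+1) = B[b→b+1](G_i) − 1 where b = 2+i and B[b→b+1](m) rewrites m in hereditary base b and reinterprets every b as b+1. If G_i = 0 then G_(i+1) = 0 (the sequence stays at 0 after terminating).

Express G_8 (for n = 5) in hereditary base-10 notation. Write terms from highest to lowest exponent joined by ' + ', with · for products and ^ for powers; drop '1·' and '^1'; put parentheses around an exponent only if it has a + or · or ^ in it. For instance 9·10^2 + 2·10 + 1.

[0] 5 ≡ 2^2 + 1 (base 2). Lift 3: 28. −1: 27.
[1] 27 ≡ 3^3 (base 3). Lift 4: 256. −1: 255.
[2] 255 ≡ 3·4^3 + 3·4^2 + 3·4 + 3 (base 4). Lift 5: 468. −1: 467.
[3] 467 ≡ 3·5^3 + 3·5^2 + 3·5 + 2 (base 5). Lift 6: 776. −1: 775.
[4] 775 ≡ 3·6^3 + 3·6^2 + 3·6 + 1 (base 6). Lift 7: 1198. −1: 1197.
[5] 1197 ≡ 3·7^3 + 3·7^2 + 3·7 (base 7). Lift 8: 1752. −1: 1751.
[6] 1751 ≡ 3·8^3 + 3·8^2 + 2·8 + 7 (base 8). Lift 9: 2455. −1: 2454.
[7] 2454 ≡ 3·9^3 + 3·9^2 + 2·9 + 6 (base 9). Lift 10: 3326. −1: 3325.
[8] 3325 ≡ 3·10^3 + 3·10^2 + 2·10 + 5 (base 10). Lift 11: 4383. −1: 4382.

3·10^3 + 3·10^2 + 2·10 + 5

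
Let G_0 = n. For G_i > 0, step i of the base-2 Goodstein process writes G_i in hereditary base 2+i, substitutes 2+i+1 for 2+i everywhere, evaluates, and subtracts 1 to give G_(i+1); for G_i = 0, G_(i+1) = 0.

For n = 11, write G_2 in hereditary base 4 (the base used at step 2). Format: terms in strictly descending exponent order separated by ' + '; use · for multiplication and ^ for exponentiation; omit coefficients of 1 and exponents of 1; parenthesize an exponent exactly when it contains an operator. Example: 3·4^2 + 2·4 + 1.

4^(4 + 1) + 3

(0) 11|_2 = 2^(2 + 1) + 2 + 1 ↦ 3^(3 + 1) + 3 + 1|_3 = 85 ⇒ 84
(1) 84|_3 = 3^(3 + 1) + 3 ↦ 4^(4 + 1) + 4|_4 = 1028 ⇒ 1027
(2) 1027|_4 = 4^(4 + 1) + 3 ↦ 5^(5 + 1) + 3|_5 = 15628 ⇒ 15627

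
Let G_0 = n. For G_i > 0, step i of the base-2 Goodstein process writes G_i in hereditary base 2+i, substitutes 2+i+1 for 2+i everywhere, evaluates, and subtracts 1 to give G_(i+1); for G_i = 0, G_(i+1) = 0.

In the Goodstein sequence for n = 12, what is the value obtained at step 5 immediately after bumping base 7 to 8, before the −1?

step 0: 12 = 2^(2 + 1) + 2^2; sub 3 for 2: 3^(3 + 1) + 3^3; = 108; G_1 = 108−1 = 107
step 1: 107 = 3^(3 + 1) + 2·3^2 + 2·3 + 2; sub 4 for 3: 4^(4 + 1) + 2·4^2 + 2·4 + 2; = 1066; G_2 = 1066−1 = 1065
step 2: 1065 = 4^(4 + 1) + 2·4^2 + 2·4 + 1; sub 5 for 4: 5^(5 + 1) + 2·5^2 + 2·5 + 1; = 15686; G_3 = 15686−1 = 15685
step 3: 15685 = 5^(5 + 1) + 2·5^2 + 2·5; sub 6 for 5: 6^(6 + 1) + 2·6^2 + 2·6; = 280020; G_4 = 280020−1 = 280019
step 4: 280019 = 6^(6 + 1) + 2·6^2 + 6 + 5; sub 7 for 6: 7^(7 + 1) + 2·7^2 + 7 + 5; = 5764911; G_5 = 5764911−1 = 5764910
step 5: 5764910 = 7^(7 + 1) + 2·7^2 + 7 + 4; sub 8 for 7: 8^(8 + 1) + 2·8^2 + 8 + 4; = 134217868; G_6 = 134217868−1 = 134217867

134217868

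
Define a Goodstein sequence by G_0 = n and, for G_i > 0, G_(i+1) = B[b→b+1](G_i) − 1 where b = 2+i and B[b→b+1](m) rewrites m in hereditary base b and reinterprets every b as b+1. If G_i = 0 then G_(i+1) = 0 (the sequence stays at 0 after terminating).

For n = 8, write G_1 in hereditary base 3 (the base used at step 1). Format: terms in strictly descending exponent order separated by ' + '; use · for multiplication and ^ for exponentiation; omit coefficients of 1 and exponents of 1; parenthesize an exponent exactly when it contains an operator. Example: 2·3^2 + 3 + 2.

2·3^3 + 2·3^2 + 2·3 + 2

G_0 = 8. HB_2(8) = 2^(2 + 1). Bump = 81. G_1 = 80.
G_1 = 80. HB_3(80) = 2·3^3 + 2·3^2 + 2·3 + 2. Bump = 554. G_2 = 553.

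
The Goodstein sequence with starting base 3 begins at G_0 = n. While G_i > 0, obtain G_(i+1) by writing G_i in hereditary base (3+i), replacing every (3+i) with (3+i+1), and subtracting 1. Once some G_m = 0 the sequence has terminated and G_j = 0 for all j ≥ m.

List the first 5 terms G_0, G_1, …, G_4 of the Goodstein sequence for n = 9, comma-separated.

9, 15, 17, 19, 21

[0] 9 ≡ 3^2 (base 3). Lift 4: 16. −1: 15.
[1] 15 ≡ 3·4 + 3 (base 4). Lift 5: 18. −1: 17.
[2] 17 ≡ 3·5 + 2 (base 5). Lift 6: 20. −1: 19.
[3] 19 ≡ 3·6 + 1 (base 6). Lift 7: 22. −1: 21.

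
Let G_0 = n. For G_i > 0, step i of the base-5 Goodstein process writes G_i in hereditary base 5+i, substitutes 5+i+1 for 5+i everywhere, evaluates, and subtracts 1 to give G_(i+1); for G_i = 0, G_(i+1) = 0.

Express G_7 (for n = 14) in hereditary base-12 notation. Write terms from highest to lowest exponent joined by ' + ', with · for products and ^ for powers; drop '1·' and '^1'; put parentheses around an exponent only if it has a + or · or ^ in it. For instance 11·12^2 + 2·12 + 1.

12 + 7

[0] 14 ≡ 2·5 + 4 (base 5). Lift 6: 16. −1: 15.
[1] 15 ≡ 2·6 + 3 (base 6). Lift 7: 17. −1: 16.
[2] 16 ≡ 2·7 + 2 (base 7). Lift 8: 18. −1: 17.
[3] 17 ≡ 2·8 + 1 (base 8). Lift 9: 19. −1: 18.
[4] 18 ≡ 2·9 (base 9). Lift 10: 20. −1: 19.
[5] 19 ≡ 10 + 9 (base 10). Lift 11: 20. −1: 19.
[6] 19 ≡ 11 + 8 (base 11). Lift 12: 20. −1: 19.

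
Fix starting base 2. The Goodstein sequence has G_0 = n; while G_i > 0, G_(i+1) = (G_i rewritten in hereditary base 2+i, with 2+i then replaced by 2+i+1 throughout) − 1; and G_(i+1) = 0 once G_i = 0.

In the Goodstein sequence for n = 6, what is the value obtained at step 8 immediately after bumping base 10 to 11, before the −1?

base 2: 6 = 2^2 + 2; at 3: 3^3 + 3 = 30; next = 29
base 3: 29 = 3^3 + 2; at 4: 4^4 + 2 = 258; next = 257
base 4: 257 = 4^4 + 1; at 5: 5^5 + 1 = 3126; next = 3125
base 5: 3125 = 5^5; at 6: 6^6 = 46656; next = 46655
base 6: 46655 = 5·6^5 + 5·6^4 + 5·6^3 + 5·6^2 + 5·6 + 5; at 7: 5·7^5 + 5·7^4 + 5·7^3 + 5·7^2 + 5·7 + 5 = 98040; next = 98039
base 7: 98039 = 5·7^5 + 5·7^4 + 5·7^3 + 5·7^2 + 5·7 + 4; at 8: 5·8^5 + 5·8^4 + 5·8^3 + 5·8^2 + 5·8 + 4 = 187244; next = 187243
base 8: 187243 = 5·8^5 + 5·8^4 + 5·8^3 + 5·8^2 + 5·8 + 3; at 9: 5·9^5 + 5·9^4 + 5·9^3 + 5·9^2 + 5·9 + 3 = 332148; next = 332147
base 9: 332147 = 5·9^5 + 5·9^4 + 5·9^3 + 5·9^2 + 5·9 + 2; at 10: 5·10^5 + 5·10^4 + 5·10^3 + 5·10^2 + 5·10 + 2 = 555552; next = 555551
base 10: 555551 = 5·10^5 + 5·10^4 + 5·10^3 + 5·10^2 + 5·10 + 1; at 11: 5·11^5 + 5·11^4 + 5·11^3 + 5·11^2 + 5·11 + 1 = 885776; next = 885775

885776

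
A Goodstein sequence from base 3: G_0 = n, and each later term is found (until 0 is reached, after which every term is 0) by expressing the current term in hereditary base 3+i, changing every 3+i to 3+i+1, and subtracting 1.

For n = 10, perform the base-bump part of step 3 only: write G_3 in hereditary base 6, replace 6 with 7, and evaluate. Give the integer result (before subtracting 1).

31

10 —HB3→ 3^2 + 1 —bump→ 4^2 + 1 = 17 —(−1)→ 16
16 —HB4→ 4^2 —bump→ 5^2 = 25 —(−1)→ 24
24 —HB5→ 4·5 + 4 —bump→ 4·6 + 4 = 28 —(−1)→ 27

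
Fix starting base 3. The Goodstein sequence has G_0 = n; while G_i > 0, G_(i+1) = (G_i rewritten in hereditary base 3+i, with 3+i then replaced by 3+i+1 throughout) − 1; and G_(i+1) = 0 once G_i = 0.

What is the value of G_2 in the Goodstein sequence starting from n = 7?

9

G_0=7  [base 3] 2·3 + 1  →[3↦4]→  2·4 + 1 = 9  −1 ⇒ G_1=8
G_1=8  [base 4] 2·4  →[4↦5]→  2·5 = 10  −1 ⇒ G_2=9
G_2=9  [base 5] 5 + 4  →[5↦6]→  6 + 4 = 10  −1 ⇒ G_3=9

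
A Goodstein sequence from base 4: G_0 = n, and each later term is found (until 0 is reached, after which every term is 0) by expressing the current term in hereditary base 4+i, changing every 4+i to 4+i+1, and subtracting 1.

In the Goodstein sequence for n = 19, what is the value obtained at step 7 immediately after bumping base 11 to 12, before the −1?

19 —HB4→ 4^2 + 3 —bump→ 5^2 + 3 = 28 —(−1)→ 27
27 —HB5→ 5^2 + 2 —bump→ 6^2 + 2 = 38 —(−1)→ 37
37 —HB6→ 6^2 + 1 —bump→ 7^2 + 1 = 50 —(−1)→ 49
49 —HB7→ 7^2 —bump→ 8^2 = 64 —(−1)→ 63
63 —HB8→ 7·8 + 7 —bump→ 7·9 + 7 = 70 —(−1)→ 69
69 —HB9→ 7·9 + 6 —bump→ 7·10 + 6 = 76 —(−1)→ 75
75 —HB10→ 7·10 + 5 —bump→ 7·11 + 5 = 82 —(−1)→ 81
81 —HB11→ 7·11 + 4 —bump→ 7·12 + 4 = 88 —(−1)→ 87

88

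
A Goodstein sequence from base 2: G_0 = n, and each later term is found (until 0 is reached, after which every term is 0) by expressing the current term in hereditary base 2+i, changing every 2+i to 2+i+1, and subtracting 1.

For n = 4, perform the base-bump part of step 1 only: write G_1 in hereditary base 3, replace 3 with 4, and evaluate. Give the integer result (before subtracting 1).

G_0=4  [base 2] 2^2  →[2↦3]→  3^3 = 27  −1 ⇒ G_1=26
G_1=26  [base 3] 2·3^2 + 2·3 + 2  →[3↦4]→  2·4^2 + 2·4 + 2 = 42  −1 ⇒ G_2=41

42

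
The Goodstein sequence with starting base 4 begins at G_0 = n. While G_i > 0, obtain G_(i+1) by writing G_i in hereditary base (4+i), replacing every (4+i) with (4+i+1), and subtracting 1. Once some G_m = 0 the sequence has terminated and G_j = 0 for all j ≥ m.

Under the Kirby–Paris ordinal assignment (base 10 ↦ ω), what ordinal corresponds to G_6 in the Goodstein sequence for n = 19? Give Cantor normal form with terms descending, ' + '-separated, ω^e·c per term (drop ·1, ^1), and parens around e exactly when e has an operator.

ω·7 + 5

step 0: 19 = 4^2 + 3; sub 5 for 4: 5^2 + 3; = 28; G_1 = 28−1 = 27
step 1: 27 = 5^2 + 2; sub 6 for 5: 6^2 + 2; = 38; G_2 = 38−1 = 37
step 2: 37 = 6^2 + 1; sub 7 for 6: 7^2 + 1; = 50; G_3 = 50−1 = 49
step 3: 49 = 7^2; sub 8 for 7: 8^2; = 64; G_4 = 64−1 = 63
step 4: 63 = 7·8 + 7; sub 9 for 8: 7·9 + 7; = 70; G_5 = 70−1 = 69
step 5: 69 = 7·9 + 6; sub 10 for 9: 7·10 + 6; = 76; G_6 = 76−1 = 75
step 6: 75 = 7·10 + 5; sub 11 for 10: 7·11 + 5; = 82; G_7 = 82−1 = 81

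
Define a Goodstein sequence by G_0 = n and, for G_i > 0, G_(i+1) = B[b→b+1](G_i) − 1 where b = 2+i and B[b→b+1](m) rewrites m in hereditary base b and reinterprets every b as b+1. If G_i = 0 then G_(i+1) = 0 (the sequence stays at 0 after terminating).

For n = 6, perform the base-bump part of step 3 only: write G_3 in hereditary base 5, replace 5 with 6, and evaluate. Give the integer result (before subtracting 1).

46656

step 0: 6 = 2^2 + 2; sub 3 for 2: 3^3 + 3; = 30; G_1 = 30−1 = 29
step 1: 29 = 3^3 + 2; sub 4 for 3: 4^4 + 2; = 258; G_2 = 258−1 = 257
step 2: 257 = 4^4 + 1; sub 5 for 4: 5^5 + 1; = 3126; G_3 = 3126−1 = 3125
step 3: 3125 = 5^5; sub 6 for 5: 6^6; = 46656; G_4 = 46656−1 = 46655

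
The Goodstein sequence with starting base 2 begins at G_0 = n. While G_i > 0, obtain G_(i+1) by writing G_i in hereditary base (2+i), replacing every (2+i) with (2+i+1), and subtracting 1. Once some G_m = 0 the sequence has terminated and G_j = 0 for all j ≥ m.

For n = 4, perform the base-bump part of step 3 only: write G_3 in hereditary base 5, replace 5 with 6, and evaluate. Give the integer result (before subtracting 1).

G_0 = 4. HB_2(4) = 2^2. Bump = 27. G_1 = 26.
G_1 = 26. HB_3(26) = 2·3^2 + 2·3 + 2. Bump = 42. G_2 = 41.
G_2 = 41. HB_4(41) = 2·4^2 + 2·4 + 1. Bump = 61. G_3 = 60.
G_3 = 60. HB_5(60) = 2·5^2 + 2·5. Bump = 84. G_4 = 83.

84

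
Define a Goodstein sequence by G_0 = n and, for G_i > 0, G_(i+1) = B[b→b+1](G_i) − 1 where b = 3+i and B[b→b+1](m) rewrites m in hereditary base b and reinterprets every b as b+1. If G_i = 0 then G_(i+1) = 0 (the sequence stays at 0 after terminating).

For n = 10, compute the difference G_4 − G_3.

3

10 —HB3→ 3^2 + 1 —bump→ 4^2 + 1 = 17 —(−1)→ 16
16 —HB4→ 4^2 —bump→ 5^2 = 25 —(−1)→ 24
24 —HB5→ 4·5 + 4 —bump→ 4·6 + 4 = 28 —(−1)→ 27
27 —HB6→ 4·6 + 3 —bump→ 4·7 + 3 = 31 —(−1)→ 30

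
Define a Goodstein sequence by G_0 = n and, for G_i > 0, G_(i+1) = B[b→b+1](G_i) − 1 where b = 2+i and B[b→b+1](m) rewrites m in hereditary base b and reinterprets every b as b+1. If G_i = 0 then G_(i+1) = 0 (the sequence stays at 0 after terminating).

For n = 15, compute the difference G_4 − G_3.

307841

(0) 15|_2 = 2^(2 + 1) + 2^2 + 2 + 1 ↦ 3^(3 + 1) + 3^3 + 3 + 1|_3 = 112 ⇒ 111
(1) 111|_3 = 3^(3 + 1) + 3^3 + 3 ↦ 4^(4 + 1) + 4^4 + 4|_4 = 1284 ⇒ 1283
(2) 1283|_4 = 4^(4 + 1) + 4^4 + 3 ↦ 5^(5 + 1) + 5^5 + 3|_5 = 18753 ⇒ 18752
(3) 18752|_5 = 5^(5 + 1) + 5^5 + 2 ↦ 6^(6 + 1) + 6^6 + 2|_6 = 326594 ⇒ 326593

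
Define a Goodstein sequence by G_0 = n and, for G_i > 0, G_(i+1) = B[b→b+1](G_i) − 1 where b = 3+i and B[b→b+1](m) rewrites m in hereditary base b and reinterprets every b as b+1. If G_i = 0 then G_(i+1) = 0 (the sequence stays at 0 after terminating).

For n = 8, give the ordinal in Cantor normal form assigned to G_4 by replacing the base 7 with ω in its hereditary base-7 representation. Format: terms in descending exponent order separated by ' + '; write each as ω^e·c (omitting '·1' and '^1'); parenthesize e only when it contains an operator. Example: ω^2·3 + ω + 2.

G_0=8  [base 3] 2·3 + 2  →[3↦4]→  2·4 + 2 = 10  −1 ⇒ G_1=9
G_1=9  [base 4] 2·4 + 1  →[4↦5]→  2·5 + 1 = 11  −1 ⇒ G_2=10
G_2=10  [base 5] 2·5  →[5↦6]→  2·6 = 12  −1 ⇒ G_3=11
G_3=11  [base 6] 6 + 5  →[6↦7]→  7 + 5 = 12  −1 ⇒ G_4=11

ω + 4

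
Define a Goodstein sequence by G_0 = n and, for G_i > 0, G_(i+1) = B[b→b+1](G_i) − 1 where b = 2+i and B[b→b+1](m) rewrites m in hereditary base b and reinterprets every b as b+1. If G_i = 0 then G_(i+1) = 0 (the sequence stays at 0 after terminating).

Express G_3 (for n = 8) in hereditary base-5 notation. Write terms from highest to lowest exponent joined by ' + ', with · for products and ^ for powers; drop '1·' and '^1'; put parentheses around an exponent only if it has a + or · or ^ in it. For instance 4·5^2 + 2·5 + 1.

base 2: 8 = 2^(2 + 1); at 3: 3^(3 + 1) = 81; next = 80
base 3: 80 = 2·3^3 + 2·3^2 + 2·3 + 2; at 4: 2·4^4 + 2·4^2 + 2·4 + 2 = 554; next = 553
base 4: 553 = 2·4^4 + 2·4^2 + 2·4 + 1; at 5: 2·5^5 + 2·5^2 + 2·5 + 1 = 6311; next = 6310

2·5^5 + 2·5^2 + 2·5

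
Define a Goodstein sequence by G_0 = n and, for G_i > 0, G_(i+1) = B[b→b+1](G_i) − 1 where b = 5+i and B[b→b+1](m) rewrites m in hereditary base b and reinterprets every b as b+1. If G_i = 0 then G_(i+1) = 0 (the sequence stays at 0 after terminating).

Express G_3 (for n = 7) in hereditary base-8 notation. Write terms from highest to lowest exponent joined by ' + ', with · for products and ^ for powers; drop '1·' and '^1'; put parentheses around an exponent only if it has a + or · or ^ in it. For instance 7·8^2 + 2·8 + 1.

i=0: 7 = 5 + 2 (b=5); 5→6: 6 + 2 = 8; 8−1 = 7
i=1: 7 = 6 + 1 (b=6); 6→7: 7 + 1 = 8; 8−1 = 7
i=2: 7 = 7 (b=7); 7→8: 8 = 8; 8−1 = 7
i=3: 7 = 7 (b=8); 8→9: 7 = 7; 7−1 = 6

7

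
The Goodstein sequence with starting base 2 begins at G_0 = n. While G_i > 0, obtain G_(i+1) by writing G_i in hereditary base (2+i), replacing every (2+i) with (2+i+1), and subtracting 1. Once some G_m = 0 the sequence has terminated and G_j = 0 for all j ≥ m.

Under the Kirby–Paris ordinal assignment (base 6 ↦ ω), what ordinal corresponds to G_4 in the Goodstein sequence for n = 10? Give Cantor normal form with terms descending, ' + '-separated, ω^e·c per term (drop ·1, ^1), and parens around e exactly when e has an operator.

ω^ω·5 + ω^5·5 + ω^4·5 + ω^3·5 + ω^2·5 + ω·5 + 5

(0) 10|_2 = 2^(2 + 1) + 2 ↦ 3^(3 + 1) + 3|_3 = 84 ⇒ 83
(1) 83|_3 = 3^(3 + 1) + 2 ↦ 4^(4 + 1) + 2|_4 = 1026 ⇒ 1025
(2) 1025|_4 = 4^(4 + 1) + 1 ↦ 5^(5 + 1) + 1|_5 = 15626 ⇒ 15625
(3) 15625|_5 = 5^(5 + 1) ↦ 6^(6 + 1)|_6 = 279936 ⇒ 279935
(4) 279935|_6 = 5·6^6 + 5·6^5 + 5·6^4 + 5·6^3 + 5·6^2 + 5·6 + 5 ↦ 5·7^7 + 5·7^5 + 5·7^4 + 5·7^3 + 5·7^2 + 5·7 + 5|_7 = 4215755 ⇒ 4215754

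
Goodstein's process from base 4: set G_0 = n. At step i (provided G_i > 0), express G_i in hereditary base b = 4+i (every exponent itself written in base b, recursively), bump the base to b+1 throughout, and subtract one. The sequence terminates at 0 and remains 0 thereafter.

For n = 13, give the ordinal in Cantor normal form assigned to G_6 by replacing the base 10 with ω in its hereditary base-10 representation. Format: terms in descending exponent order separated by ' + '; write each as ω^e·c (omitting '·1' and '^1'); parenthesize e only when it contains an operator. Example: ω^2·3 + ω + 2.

G_0=13  [base 4] 3·4 + 1  →[4↦5]→  3·5 + 1 = 16  −1 ⇒ G_1=15
G_1=15  [base 5] 3·5  →[5↦6]→  3·6 = 18  −1 ⇒ G_2=17
G_2=17  [base 6] 2·6 + 5  →[6↦7]→  2·7 + 5 = 19  −1 ⇒ G_3=18
G_3=18  [base 7] 2·7 + 4  →[7↦8]→  2·8 + 4 = 20  −1 ⇒ G_4=19
G_4=19  [base 8] 2·8 + 3  →[8↦9]→  2·9 + 3 = 21  −1 ⇒ G_5=20
G_5=20  [base 9] 2·9 + 2  →[9↦10]→  2·10 + 2 = 22  −1 ⇒ G_6=21

ω·2 + 1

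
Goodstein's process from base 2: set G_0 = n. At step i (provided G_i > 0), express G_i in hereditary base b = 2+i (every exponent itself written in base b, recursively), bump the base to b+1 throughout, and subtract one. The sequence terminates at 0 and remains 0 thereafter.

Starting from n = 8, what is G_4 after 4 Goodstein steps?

93395

i=0: 8 = 2^(2 + 1) (b=2); 2→3: 3^(3 + 1) = 81; 81−1 = 80
i=1: 80 = 2·3^3 + 2·3^2 + 2·3 + 2 (b=3); 3→4: 2·4^4 + 2·4^2 + 2·4 + 2 = 554; 554−1 = 553
i=2: 553 = 2·4^4 + 2·4^2 + 2·4 + 1 (b=4); 4→5: 2·5^5 + 2·5^2 + 2·5 + 1 = 6311; 6311−1 = 6310
i=3: 6310 = 2·5^5 + 2·5^2 + 2·5 (b=5); 5→6: 2·6^6 + 2·6^2 + 2·6 = 93396; 93396−1 = 93395
i=4: 93395 = 2·6^6 + 2·6^2 + 6 + 5 (b=6); 6→7: 2·7^7 + 2·7^2 + 7 + 5 = 1647196; 1647196−1 = 1647195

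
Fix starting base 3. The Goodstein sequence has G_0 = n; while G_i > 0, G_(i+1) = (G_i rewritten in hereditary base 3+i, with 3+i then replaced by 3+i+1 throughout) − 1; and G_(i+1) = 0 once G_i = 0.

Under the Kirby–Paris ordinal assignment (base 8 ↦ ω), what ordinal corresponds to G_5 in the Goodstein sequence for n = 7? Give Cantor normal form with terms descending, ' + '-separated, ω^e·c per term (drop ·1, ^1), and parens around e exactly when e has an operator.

[0] 7 ≡ 2·3 + 1 (base 3). Lift 4: 9. −1: 8.
[1] 8 ≡ 2·4 (base 4). Lift 5: 10. −1: 9.
[2] 9 ≡ 5 + 4 (base 5). Lift 6: 10. −1: 9.
[3] 9 ≡ 6 + 3 (base 6). Lift 7: 10. −1: 9.
[4] 9 ≡ 7 + 2 (base 7). Lift 8: 10. −1: 9.

ω + 1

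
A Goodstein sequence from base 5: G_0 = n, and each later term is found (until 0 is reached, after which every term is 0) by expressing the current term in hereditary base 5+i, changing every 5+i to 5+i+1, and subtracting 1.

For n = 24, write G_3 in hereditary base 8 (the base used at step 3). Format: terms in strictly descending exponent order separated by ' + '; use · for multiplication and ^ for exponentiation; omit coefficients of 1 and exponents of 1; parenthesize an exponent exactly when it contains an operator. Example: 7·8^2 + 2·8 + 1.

i=0: 24 = 4·5 + 4 (b=5); 5→6: 4·6 + 4 = 28; 28−1 = 27
i=1: 27 = 4·6 + 3 (b=6); 6→7: 4·7 + 3 = 31; 31−1 = 30
i=2: 30 = 4·7 + 2 (b=7); 7→8: 4·8 + 2 = 34; 34−1 = 33

4·8 + 1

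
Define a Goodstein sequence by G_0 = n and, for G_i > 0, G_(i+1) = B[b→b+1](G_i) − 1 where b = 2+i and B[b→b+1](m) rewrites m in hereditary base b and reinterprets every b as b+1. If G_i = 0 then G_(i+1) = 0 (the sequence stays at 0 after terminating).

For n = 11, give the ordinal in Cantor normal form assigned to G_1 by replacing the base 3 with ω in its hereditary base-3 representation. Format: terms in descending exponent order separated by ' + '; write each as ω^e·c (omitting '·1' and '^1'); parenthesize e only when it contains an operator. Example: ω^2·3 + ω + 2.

ω^(ω + 1) + ω

i=0: 11 = 2^(2 + 1) + 2 + 1 (b=2); 2→3: 3^(3 + 1) + 3 + 1 = 85; 85−1 = 84
i=1: 84 = 3^(3 + 1) + 3 (b=3); 3→4: 4^(4 + 1) + 4 = 1028; 1028−1 = 1027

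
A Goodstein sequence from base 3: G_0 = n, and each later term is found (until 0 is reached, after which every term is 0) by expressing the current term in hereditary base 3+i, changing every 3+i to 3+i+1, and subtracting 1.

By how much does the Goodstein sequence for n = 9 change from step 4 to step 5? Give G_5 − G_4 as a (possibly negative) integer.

2

G_0 = 9. HB_3(9) = 3^2. Bump = 16. G_1 = 15.
G_1 = 15. HB_4(15) = 3·4 + 3. Bump = 18. G_2 = 17.
G_2 = 17. HB_5(17) = 3·5 + 2. Bump = 20. G_3 = 19.
G_3 = 19. HB_6(19) = 3·6 + 1. Bump = 22. G_4 = 21.
G_4 = 21. HB_7(21) = 3·7. Bump = 24. G_5 = 23.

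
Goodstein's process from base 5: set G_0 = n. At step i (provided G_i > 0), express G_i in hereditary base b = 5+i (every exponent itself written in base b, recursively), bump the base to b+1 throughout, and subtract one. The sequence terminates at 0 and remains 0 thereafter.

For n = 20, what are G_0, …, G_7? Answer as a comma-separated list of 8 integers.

20, 23, 25, 27, 29, 31, 33, 35

G_0 = 20. HB_5(20) = 4·5. Bump = 24. G_1 = 23.
G_1 = 23. HB_6(23) = 3·6 + 5. Bump = 26. G_2 = 25.
G_2 = 25. HB_7(25) = 3·7 + 4. Bump = 28. G_3 = 27.
G_3 = 27. HB_8(27) = 3·8 + 3. Bump = 30. G_4 = 29.
G_4 = 29. HB_9(29) = 3·9 + 2. Bump = 32. G_5 = 31.
G_5 = 31. HB_10(31) = 3·10 + 1. Bump = 34. G_6 = 33.
G_6 = 33. HB_11(33) = 3·11. Bump = 36. G_7 = 35.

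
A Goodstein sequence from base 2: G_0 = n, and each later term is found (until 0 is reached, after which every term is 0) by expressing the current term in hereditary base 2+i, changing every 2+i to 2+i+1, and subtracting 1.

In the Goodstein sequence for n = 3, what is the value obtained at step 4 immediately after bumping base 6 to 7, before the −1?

[0] 3 ≡ 2 + 1 (base 2). Lift 3: 4. −1: 3.
[1] 3 ≡ 3 (base 3). Lift 4: 4. −1: 3.
[2] 3 ≡ 3 (base 4). Lift 5: 3. −1: 2.
[3] 2 ≡ 2 (base 5). Lift 6: 2. −1: 1.
[4] 1 ≡ 1 (base 6). Lift 7: 1. −1: 0.

1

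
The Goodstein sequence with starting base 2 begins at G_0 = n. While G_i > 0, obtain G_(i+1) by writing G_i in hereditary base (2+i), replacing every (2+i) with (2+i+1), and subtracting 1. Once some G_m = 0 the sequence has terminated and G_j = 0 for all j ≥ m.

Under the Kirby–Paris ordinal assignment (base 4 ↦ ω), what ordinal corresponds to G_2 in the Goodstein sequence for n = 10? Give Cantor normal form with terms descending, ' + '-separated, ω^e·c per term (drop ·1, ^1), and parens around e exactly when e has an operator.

ω^(ω + 1) + 1

i=0: 10 = 2^(2 + 1) + 2 (b=2); 2→3: 3^(3 + 1) + 3 = 84; 84−1 = 83
i=1: 83 = 3^(3 + 1) + 2 (b=3); 3→4: 4^(4 + 1) + 2 = 1026; 1026−1 = 1025
i=2: 1025 = 4^(4 + 1) + 1 (b=4); 4→5: 5^(5 + 1) + 1 = 15626; 15626−1 = 15625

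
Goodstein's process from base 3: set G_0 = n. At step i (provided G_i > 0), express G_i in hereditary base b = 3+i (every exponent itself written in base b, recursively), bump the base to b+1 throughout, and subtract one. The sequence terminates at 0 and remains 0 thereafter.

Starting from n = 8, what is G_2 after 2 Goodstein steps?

10

step 0: 8 = 2·3 + 2; sub 4 for 3: 2·4 + 2; = 10; G_1 = 10−1 = 9
step 1: 9 = 2·4 + 1; sub 5 for 4: 2·5 + 1; = 11; G_2 = 11−1 = 10
step 2: 10 = 2·5; sub 6 for 5: 2·6; = 12; G_3 = 12−1 = 11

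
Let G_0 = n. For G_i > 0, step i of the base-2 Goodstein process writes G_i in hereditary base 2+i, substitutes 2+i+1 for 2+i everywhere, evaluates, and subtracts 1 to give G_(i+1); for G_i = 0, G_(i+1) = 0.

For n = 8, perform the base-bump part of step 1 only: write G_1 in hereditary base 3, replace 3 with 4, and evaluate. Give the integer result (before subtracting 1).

G_0=8  [base 2] 2^(2 + 1)  →[2↦3]→  3^(3 + 1) = 81  −1 ⇒ G_1=80
G_1=80  [base 3] 2·3^3 + 2·3^2 + 2·3 + 2  →[3↦4]→  2·4^4 + 2·4^2 + 2·4 + 2 = 554  −1 ⇒ G_2=553

554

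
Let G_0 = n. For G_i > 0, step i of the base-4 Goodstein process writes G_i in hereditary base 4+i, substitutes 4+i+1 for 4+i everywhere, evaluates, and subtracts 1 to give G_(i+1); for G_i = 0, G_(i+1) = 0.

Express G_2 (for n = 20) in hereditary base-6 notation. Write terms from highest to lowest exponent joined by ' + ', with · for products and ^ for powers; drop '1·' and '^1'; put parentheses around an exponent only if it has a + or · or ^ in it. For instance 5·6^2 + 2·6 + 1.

6^2 + 3

G_0 = 20. HB_4(20) = 4^2 + 4. Bump = 30. G_1 = 29.
G_1 = 29. HB_5(29) = 5^2 + 4. Bump = 40. G_2 = 39.
G_2 = 39. HB_6(39) = 6^2 + 3. Bump = 52. G_3 = 51.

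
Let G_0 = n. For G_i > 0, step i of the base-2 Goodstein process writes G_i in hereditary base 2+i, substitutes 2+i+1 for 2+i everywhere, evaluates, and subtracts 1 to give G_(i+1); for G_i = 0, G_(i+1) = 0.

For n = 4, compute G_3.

4 —HB2→ 2^2 —bump→ 3^3 = 27 —(−1)→ 26
26 —HB3→ 2·3^2 + 2·3 + 2 —bump→ 2·4^2 + 2·4 + 2 = 42 —(−1)→ 41
41 —HB4→ 2·4^2 + 2·4 + 1 —bump→ 2·5^2 + 2·5 + 1 = 61 —(−1)→ 60
60 —HB5→ 2·5^2 + 2·5 —bump→ 2·6^2 + 2·6 = 84 —(−1)→ 83

60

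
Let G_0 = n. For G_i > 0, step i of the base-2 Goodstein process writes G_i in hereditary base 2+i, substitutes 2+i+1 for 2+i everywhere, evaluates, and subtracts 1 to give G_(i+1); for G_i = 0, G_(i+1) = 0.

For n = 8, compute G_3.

6310

G_0=8  [base 2] 2^(2 + 1)  →[2↦3]→  3^(3 + 1) = 81  −1 ⇒ G_1=80
G_1=80  [base 3] 2·3^3 + 2·3^2 + 2·3 + 2  →[3↦4]→  2·4^4 + 2·4^2 + 2·4 + 2 = 554  −1 ⇒ G_2=553
G_2=553  [base 4] 2·4^4 + 2·4^2 + 2·4 + 1  →[4↦5]→  2·5^5 + 2·5^2 + 2·5 + 1 = 6311  −1 ⇒ G_3=6310
G_3=6310  [base 5] 2·5^5 + 2·5^2 + 2·5  →[5↦6]→  2·6^6 + 2·6^2 + 2·6 = 93396  −1 ⇒ G_4=93395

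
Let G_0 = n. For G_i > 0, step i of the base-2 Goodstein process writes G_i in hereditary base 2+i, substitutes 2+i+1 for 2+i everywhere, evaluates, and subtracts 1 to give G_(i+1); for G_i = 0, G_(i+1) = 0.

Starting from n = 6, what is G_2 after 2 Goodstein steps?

257

6 —HB2→ 2^2 + 2 —bump→ 3^3 + 3 = 30 —(−1)→ 29
29 —HB3→ 3^3 + 2 —bump→ 4^4 + 2 = 258 —(−1)→ 257
257 —HB4→ 4^4 + 1 —bump→ 5^5 + 1 = 3126 —(−1)→ 3125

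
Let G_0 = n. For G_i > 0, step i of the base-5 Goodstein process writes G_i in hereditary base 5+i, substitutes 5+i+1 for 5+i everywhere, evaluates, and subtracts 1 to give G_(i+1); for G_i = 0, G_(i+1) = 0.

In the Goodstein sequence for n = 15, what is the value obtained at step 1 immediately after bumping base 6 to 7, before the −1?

19

i=0: 15 = 3·5 (b=5); 5→6: 3·6 = 18; 18−1 = 17
i=1: 17 = 2·6 + 5 (b=6); 6→7: 2·7 + 5 = 19; 19−1 = 18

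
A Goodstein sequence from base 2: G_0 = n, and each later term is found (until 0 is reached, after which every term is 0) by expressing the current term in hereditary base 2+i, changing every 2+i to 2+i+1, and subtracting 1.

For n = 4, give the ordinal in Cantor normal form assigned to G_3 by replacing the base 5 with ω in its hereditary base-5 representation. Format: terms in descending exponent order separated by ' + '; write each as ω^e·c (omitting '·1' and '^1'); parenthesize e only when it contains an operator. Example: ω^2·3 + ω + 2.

G_0=4  [base 2] 2^2  →[2↦3]→  3^3 = 27  −1 ⇒ G_1=26
G_1=26  [base 3] 2·3^2 + 2·3 + 2  →[3↦4]→  2·4^2 + 2·4 + 2 = 42  −1 ⇒ G_2=41
G_2=41  [base 4] 2·4^2 + 2·4 + 1  →[4↦5]→  2·5^2 + 2·5 + 1 = 61  −1 ⇒ G_3=60
G_3=60  [base 5] 2·5^2 + 2·5  →[5↦6]→  2·6^2 + 2·6 = 84  −1 ⇒ G_4=83

ω^2·2 + ω·2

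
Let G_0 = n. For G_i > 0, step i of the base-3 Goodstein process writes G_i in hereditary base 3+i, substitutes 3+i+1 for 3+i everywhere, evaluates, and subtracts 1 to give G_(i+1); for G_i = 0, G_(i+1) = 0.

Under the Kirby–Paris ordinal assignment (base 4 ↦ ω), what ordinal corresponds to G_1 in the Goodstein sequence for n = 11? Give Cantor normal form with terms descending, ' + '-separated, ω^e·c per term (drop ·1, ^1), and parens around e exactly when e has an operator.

ω^2 + 1

G_0 = 11. HB_3(11) = 3^2 + 2. Bump = 18. G_1 = 17.
G_1 = 17. HB_4(17) = 4^2 + 1. Bump = 26. G_2 = 25.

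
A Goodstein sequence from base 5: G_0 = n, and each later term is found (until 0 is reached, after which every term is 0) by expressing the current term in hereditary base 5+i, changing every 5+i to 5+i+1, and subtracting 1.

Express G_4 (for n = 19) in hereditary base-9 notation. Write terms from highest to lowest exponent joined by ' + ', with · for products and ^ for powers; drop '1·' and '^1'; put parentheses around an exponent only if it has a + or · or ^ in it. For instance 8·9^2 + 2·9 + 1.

3·9

step 0: 19 = 3·5 + 4; sub 6 for 5: 3·6 + 4; = 22; G_1 = 22−1 = 21
step 1: 21 = 3·6 + 3; sub 7 for 6: 3·7 + 3; = 24; G_2 = 24−1 = 23
step 2: 23 = 3·7 + 2; sub 8 for 7: 3·8 + 2; = 26; G_3 = 26−1 = 25
step 3: 25 = 3·8 + 1; sub 9 for 8: 3·9 + 1; = 28; G_4 = 28−1 = 27
step 4: 27 = 3·9; sub 10 for 9: 3·10; = 30; G_5 = 30−1 = 29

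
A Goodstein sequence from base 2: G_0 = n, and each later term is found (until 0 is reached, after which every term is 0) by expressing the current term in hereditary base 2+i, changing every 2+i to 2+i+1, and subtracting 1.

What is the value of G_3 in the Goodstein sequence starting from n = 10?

15625

[0] 10 ≡ 2^(2 + 1) + 2 (base 2). Lift 3: 84. −1: 83.
[1] 83 ≡ 3^(3 + 1) + 2 (base 3). Lift 4: 1026. −1: 1025.
[2] 1025 ≡ 4^(4 + 1) + 1 (base 4). Lift 5: 15626. −1: 15625.
[3] 15625 ≡ 5^(5 + 1) (base 5). Lift 6: 279936. −1: 279935.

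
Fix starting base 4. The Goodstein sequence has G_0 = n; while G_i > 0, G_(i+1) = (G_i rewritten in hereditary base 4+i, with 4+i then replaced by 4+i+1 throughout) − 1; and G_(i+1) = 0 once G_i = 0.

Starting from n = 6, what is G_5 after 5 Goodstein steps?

4

6 —HB4→ 4 + 2 —bump→ 5 + 2 = 7 —(−1)→ 6
6 —HB5→ 5 + 1 —bump→ 6 + 1 = 7 —(−1)→ 6
6 —HB6→ 6 —bump→ 7 = 7 —(−1)→ 6
6 —HB7→ 6 —bump→ 6 = 6 —(−1)→ 5
5 —HB8→ 5 —bump→ 5 = 5 —(−1)→ 4
4 —HB9→ 4 —bump→ 4 = 4 —(−1)→ 3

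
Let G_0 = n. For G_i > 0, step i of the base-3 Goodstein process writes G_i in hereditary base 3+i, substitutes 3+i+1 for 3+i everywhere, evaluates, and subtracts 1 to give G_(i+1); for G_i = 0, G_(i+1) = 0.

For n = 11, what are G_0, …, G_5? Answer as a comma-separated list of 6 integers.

(0) 11|_3 = 3^2 + 2 ↦ 4^2 + 2|_4 = 18 ⇒ 17
(1) 17|_4 = 4^2 + 1 ↦ 5^2 + 1|_5 = 26 ⇒ 25
(2) 25|_5 = 5^2 ↦ 6^2|_6 = 36 ⇒ 35
(3) 35|_6 = 5·6 + 5 ↦ 5·7 + 5|_7 = 40 ⇒ 39
(4) 39|_7 = 5·7 + 4 ↦ 5·8 + 4|_8 = 44 ⇒ 43

11, 17, 25, 35, 39, 43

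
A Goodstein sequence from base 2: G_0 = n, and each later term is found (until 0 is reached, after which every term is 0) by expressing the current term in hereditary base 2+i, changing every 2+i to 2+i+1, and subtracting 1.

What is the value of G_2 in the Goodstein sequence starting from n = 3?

3

(0) 3|_2 = 2 + 1 ↦ 3 + 1|_3 = 4 ⇒ 3
(1) 3|_3 = 3 ↦ 4|_4 = 4 ⇒ 3
(2) 3|_4 = 3 ↦ 3|_5 = 3 ⇒ 2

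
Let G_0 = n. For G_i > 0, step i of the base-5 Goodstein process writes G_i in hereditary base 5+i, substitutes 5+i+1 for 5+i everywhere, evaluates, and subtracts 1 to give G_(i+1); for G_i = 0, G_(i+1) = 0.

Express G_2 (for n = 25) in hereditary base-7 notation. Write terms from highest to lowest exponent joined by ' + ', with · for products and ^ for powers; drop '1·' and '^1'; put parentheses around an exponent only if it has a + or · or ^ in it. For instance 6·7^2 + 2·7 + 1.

5·7 + 4

G_0 = 25. HB_5(25) = 5^2. Bump = 36. G_1 = 35.
G_1 = 35. HB_6(35) = 5·6 + 5. Bump = 40. G_2 = 39.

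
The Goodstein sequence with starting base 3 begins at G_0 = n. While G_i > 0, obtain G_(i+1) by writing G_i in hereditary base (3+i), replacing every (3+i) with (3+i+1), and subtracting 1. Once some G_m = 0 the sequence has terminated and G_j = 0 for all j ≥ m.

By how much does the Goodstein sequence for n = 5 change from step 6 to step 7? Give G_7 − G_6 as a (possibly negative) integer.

base 3: 5 = 3 + 2; at 4: 4 + 2 = 6; next = 5
base 4: 5 = 4 + 1; at 5: 5 + 1 = 6; next = 5
base 5: 5 = 5; at 6: 6 = 6; next = 5
base 6: 5 = 5; at 7: 5 = 5; next = 4
base 7: 4 = 4; at 8: 4 = 4; next = 3
base 8: 3 = 3; at 9: 3 = 3; next = 2
base 9: 2 = 2; at 10: 2 = 2; next = 1

-1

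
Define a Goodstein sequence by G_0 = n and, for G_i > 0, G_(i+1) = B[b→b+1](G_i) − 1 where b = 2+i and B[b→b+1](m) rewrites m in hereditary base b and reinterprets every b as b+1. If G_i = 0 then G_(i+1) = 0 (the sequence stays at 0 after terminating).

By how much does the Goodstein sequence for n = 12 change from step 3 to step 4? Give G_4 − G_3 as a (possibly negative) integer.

264334

i=0: 12 = 2^(2 + 1) + 2^2 (b=2); 2→3: 3^(3 + 1) + 3^3 = 108; 108−1 = 107
i=1: 107 = 3^(3 + 1) + 2·3^2 + 2·3 + 2 (b=3); 3→4: 4^(4 + 1) + 2·4^2 + 2·4 + 2 = 1066; 1066−1 = 1065
i=2: 1065 = 4^(4 + 1) + 2·4^2 + 2·4 + 1 (b=4); 4→5: 5^(5 + 1) + 2·5^2 + 2·5 + 1 = 15686; 15686−1 = 15685
i=3: 15685 = 5^(5 + 1) + 2·5^2 + 2·5 (b=5); 5→6: 6^(6 + 1) + 2·6^2 + 2·6 = 280020; 280020−1 = 280019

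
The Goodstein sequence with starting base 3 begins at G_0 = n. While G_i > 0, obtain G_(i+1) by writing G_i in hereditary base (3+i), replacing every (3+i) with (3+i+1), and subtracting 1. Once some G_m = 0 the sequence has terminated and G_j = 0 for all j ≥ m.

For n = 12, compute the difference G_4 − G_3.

base 3: 12 = 3^2 + 3; at 4: 4^2 + 4 = 20; next = 19
base 4: 19 = 4^2 + 3; at 5: 5^2 + 3 = 28; next = 27
base 5: 27 = 5^2 + 2; at 6: 6^2 + 2 = 38; next = 37
base 6: 37 = 6^2 + 1; at 7: 7^2 + 1 = 50; next = 49

12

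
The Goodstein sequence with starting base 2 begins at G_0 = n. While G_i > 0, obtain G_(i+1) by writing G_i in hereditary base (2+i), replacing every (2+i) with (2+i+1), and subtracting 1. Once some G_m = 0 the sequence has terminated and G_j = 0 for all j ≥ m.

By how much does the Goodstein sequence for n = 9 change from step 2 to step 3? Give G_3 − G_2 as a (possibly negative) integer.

G_0 = 9. HB_2(9) = 2^(2 + 1) + 1. Bump = 82. G_1 = 81.
G_1 = 81. HB_3(81) = 3^(3 + 1). Bump = 1024. G_2 = 1023.
G_2 = 1023. HB_4(1023) = 3·4^4 + 3·4^3 + 3·4^2 + 3·4 + 3. Bump = 9843. G_3 = 9842.

8819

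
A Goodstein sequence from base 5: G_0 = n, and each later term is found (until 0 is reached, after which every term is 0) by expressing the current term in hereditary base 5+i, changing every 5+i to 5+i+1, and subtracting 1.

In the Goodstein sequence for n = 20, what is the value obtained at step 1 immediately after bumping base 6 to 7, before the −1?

base 5: 20 = 4·5; at 6: 4·6 = 24; next = 23
base 6: 23 = 3·6 + 5; at 7: 3·7 + 5 = 26; next = 25

26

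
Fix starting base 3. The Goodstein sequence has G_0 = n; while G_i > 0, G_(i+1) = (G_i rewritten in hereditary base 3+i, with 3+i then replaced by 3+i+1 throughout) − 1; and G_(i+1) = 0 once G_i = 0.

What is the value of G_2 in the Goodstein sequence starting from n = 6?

6 —HB3→ 2·3 —bump→ 2·4 = 8 —(−1)→ 7
7 —HB4→ 4 + 3 —bump→ 5 + 3 = 8 —(−1)→ 7

7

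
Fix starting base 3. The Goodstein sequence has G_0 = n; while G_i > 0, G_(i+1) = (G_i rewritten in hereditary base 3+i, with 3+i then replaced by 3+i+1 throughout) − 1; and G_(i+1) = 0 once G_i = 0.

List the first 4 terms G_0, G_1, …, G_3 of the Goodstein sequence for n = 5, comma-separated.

G_0=5  [base 3] 3 + 2  →[3↦4]→  4 + 2 = 6  −1 ⇒ G_1=5
G_1=5  [base 4] 4 + 1  →[4↦5]→  5 + 1 = 6  −1 ⇒ G_2=5
G_2=5  [base 5] 5  →[5↦6]→  6 = 6  −1 ⇒ G_3=5

5, 5, 5, 5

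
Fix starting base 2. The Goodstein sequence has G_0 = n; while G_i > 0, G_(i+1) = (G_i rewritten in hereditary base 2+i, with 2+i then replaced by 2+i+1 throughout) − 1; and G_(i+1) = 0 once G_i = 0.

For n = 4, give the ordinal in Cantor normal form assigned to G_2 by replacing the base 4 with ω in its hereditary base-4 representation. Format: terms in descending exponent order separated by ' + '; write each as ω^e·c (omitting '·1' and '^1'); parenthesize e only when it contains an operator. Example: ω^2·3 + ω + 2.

ω^2·2 + ω·2 + 1

base 2: 4 = 2^2; at 3: 3^3 = 27; next = 26
base 3: 26 = 2·3^2 + 2·3 + 2; at 4: 2·4^2 + 2·4 + 2 = 42; next = 41
base 4: 41 = 2·4^2 + 2·4 + 1; at 5: 2·5^2 + 2·5 + 1 = 61; next = 60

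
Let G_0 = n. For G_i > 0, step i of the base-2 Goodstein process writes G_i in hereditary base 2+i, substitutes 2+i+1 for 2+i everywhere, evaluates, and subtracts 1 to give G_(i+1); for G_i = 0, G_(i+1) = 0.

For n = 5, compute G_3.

base 2: 5 = 2^2 + 1; at 3: 3^3 + 1 = 28; next = 27
base 3: 27 = 3^3; at 4: 4^4 = 256; next = 255
base 4: 255 = 3·4^3 + 3·4^2 + 3·4 + 3; at 5: 3·5^3 + 3·5^2 + 3·5 + 3 = 468; next = 467
base 5: 467 = 3·5^3 + 3·5^2 + 3·5 + 2; at 6: 3·6^3 + 3·6^2 + 3·6 + 2 = 776; next = 775

467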